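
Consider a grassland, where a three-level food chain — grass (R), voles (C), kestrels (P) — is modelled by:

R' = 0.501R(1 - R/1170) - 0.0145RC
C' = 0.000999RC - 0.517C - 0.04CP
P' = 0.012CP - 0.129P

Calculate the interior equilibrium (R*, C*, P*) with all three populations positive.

R* ≈ 806, C* ≈ 10.8, P* ≈ 7.2

From dP/dt = 0: 0.012C* = 0.129, so C* = 10.8.
From dR/dt = 0: 0.501(1 - R*/1170) = 0.0145·10.8, giving R* = 1170·(1 - 0.311) = 806.
From dC/dt = 0: 0.000999·806 - 0.517 = 0.04P*, so P* = 0.288/0.04 = 7.2.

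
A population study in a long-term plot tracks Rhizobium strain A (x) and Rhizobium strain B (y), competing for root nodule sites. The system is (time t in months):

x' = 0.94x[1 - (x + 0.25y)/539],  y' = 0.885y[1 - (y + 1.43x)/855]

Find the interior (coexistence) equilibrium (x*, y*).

Setting both brackets to zero gives the nullclines x + 0.25y = 539 and 1.43x + y = 855.
Substituting y = 855 - 1.43x into the first: x(1 - 0.25·1.43) = 539 - 0.25·855.
So x* = 325/0.643 = 506, and then y* = 855 - 1.43·506 = 131.

x* ≈ 506, y* ≈ 131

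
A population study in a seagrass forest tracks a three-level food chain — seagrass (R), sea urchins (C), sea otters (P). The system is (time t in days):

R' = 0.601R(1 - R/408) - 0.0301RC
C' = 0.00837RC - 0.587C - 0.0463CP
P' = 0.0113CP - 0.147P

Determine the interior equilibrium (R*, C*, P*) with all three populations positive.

From dP/dt = 0: 0.0113C* = 0.147, so C* = 13.
From dR/dt = 0: 0.601(1 - R*/408) = 0.0301·13, giving R* = 408·(1 - 0.652) = 142.
From dC/dt = 0: 0.00837·142 - 0.587 = 0.0463P*, so P* = 0.603/0.0463 = 13.

R* ≈ 142, C* ≈ 13, P* ≈ 13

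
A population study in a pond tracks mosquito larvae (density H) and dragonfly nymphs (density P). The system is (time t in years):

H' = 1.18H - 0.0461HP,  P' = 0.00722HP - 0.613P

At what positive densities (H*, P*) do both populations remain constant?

Set dP/dt = 0 with P > 0: 0.00722H - 0.613 = 0, so H* = 0.613/0.00722 = 84.9.
Set dH/dt = 0 with H > 0: 1.18 - 0.0461P = 0, so P* = 1.18/0.0461 = 25.6.

H* ≈ 84.9, P* ≈ 25.6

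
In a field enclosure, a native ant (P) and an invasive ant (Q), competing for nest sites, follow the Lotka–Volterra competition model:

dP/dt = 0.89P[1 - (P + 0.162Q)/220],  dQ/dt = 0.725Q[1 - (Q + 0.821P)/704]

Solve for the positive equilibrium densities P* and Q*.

Setting both brackets to zero gives the nullclines P + 0.162Q = 220 and 0.821P + Q = 704.
Substituting Q = 704 - 0.821P into the first: P(1 - 0.162·0.821) = 220 - 0.162·704.
So P* = 106/0.867 = 122, and then Q* = 704 - 0.821·122 = 604.

P* ≈ 122, Q* ≈ 604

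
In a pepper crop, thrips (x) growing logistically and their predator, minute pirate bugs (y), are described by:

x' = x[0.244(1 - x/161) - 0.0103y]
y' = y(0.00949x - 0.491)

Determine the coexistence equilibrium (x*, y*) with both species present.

From dy/dt = 0 with y > 0: 0.00949x* = 0.491, so x* = 51.7.
Substitute into dx/dt = 0: 0.244(1 - 51.7/161) = 0.0103y*.
The bracket is 0.679, giving y* = 0.166/0.0103 = 16.1.

x* ≈ 51.7, y* ≈ 16.1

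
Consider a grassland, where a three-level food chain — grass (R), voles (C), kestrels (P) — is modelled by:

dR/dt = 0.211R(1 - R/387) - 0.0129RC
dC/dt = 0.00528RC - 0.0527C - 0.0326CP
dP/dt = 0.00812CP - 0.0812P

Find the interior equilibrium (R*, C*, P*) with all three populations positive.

R* ≈ 150, C* ≈ 10, P* ≈ 22.7

From dP/dt = 0: 0.00812C* = 0.0812, so C* = 10.
From dR/dt = 0: 0.211(1 - R*/387) = 0.0129·10, giving R* = 387·(1 - 0.611) = 150.
From dC/dt = 0: 0.00528·150 - 0.0527 = 0.0326P*, so P* = 0.741/0.0326 = 22.7.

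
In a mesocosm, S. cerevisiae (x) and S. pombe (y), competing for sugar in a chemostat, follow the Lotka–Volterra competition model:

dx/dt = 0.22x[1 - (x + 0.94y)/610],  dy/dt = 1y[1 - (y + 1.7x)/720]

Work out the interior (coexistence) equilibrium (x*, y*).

Setting both brackets to zero gives the nullclines x + 0.94y = 610 and 1.7x + y = 720.
Substituting y = 720 - 1.7x into the first: x(1 - 0.94·1.7) = 610 - 0.94·720.
So x* = -66.8/-0.598 = 112, and then y* = 720 - 1.7·112 = 530.

x* ≈ 112, y* ≈ 530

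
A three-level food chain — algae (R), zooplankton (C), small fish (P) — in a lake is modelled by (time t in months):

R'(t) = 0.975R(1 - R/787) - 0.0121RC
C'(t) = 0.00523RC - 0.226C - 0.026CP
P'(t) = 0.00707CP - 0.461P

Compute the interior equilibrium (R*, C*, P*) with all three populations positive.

From dP/dt = 0: 0.00707C* = 0.461, so C* = 65.2.
From dR/dt = 0: 0.975(1 - R*/787) = 0.0121·65.2, giving R* = 787·(1 - 0.809) = 150.
From dC/dt = 0: 0.00523·150 - 0.226 = 0.026P*, so P* = 0.559/0.026 = 21.5.

R* ≈ 150, C* ≈ 65.2, P* ≈ 21.5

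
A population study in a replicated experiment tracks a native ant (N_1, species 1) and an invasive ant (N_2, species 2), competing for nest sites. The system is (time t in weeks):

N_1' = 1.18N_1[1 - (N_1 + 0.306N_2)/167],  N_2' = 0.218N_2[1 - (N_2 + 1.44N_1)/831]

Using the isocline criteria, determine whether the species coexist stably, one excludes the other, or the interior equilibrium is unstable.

Compare the nullcline intercepts: K1/α12 = 167/0.306 = 546 < K2 = 831; K2/α21 = 831/1.44 = 577 > K1 = 167.
Since the inequalities point opposite ways, species 2 can invade but species 1 cannot.

species 2 excludes species 1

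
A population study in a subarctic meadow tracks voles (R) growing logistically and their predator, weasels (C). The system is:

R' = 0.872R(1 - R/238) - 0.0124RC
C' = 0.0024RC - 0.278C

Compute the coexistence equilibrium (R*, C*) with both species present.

R* ≈ 116, C* ≈ 36.1

From dC/dt = 0 with C > 0: 0.0024R* = 0.278, so R* = 116.
Substitute into dR/dt = 0: 0.872(1 - 116/238) = 0.0124C*.
The bracket is 0.513, giving C* = 0.448/0.0124 = 36.1.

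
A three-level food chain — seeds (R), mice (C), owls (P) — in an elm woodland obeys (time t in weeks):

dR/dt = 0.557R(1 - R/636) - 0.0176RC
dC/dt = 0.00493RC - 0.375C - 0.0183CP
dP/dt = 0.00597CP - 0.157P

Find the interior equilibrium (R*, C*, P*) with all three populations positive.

From dP/dt = 0: 0.00597C* = 0.157, so C* = 26.3.
From dR/dt = 0: 0.557(1 - R*/636) = 0.0176·26.3, giving R* = 636·(1 - 0.831) = 108.
From dC/dt = 0: 0.00493·108 - 0.375 = 0.0183P*, so P* = 0.155/0.0183 = 8.47.

R* ≈ 108, C* ≈ 26.3, P* ≈ 8.47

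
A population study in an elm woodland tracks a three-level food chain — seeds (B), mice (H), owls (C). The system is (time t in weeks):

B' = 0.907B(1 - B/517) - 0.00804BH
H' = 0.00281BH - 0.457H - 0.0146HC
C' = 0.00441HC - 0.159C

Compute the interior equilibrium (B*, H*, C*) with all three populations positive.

B* ≈ 352, H* ≈ 36.1, C* ≈ 36.4

From dC/dt = 0: 0.00441H* = 0.159, so H* = 36.1.
From dB/dt = 0: 0.907(1 - B*/517) = 0.00804·36.1, giving B* = 517·(1 - 0.32) = 352.
From dH/dt = 0: 0.00281·352 - 0.457 = 0.0146C*, so C* = 0.531/0.0146 = 36.4.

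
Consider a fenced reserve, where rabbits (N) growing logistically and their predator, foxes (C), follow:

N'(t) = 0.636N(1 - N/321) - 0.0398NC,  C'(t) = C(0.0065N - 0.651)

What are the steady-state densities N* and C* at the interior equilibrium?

N* ≈ 100, C* ≈ 11

From dC/dt = 0 with C > 0: 0.0065N* = 0.651, so N* = 100.
Substitute into dN/dt = 0: 0.636(1 - 100/321) = 0.0398C*.
The bracket is 0.688, giving C* = 0.438/0.0398 = 11.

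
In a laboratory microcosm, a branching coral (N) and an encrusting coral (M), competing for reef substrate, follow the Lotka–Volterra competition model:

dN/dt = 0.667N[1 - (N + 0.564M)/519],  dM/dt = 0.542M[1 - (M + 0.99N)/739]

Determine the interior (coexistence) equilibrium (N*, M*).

Setting both brackets to zero gives the nullclines N + 0.564M = 519 and 0.99N + M = 739.
Substituting M = 739 - 0.99N into the first: N(1 - 0.564·0.99) = 519 - 0.564·739.
So N* = 102/0.442 = 231, and then M* = 739 - 0.99·231 = 510.

N* ≈ 231, M* ≈ 510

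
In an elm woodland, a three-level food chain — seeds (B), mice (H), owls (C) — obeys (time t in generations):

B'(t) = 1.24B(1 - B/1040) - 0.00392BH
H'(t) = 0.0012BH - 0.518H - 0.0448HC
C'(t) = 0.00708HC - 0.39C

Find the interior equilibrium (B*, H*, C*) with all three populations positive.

B* ≈ 859, H* ≈ 55.1, C* ≈ 11.4

From dC/dt = 0: 0.00708H* = 0.39, so H* = 55.1.
From dB/dt = 0: 1.24(1 - B*/1040) = 0.00392·55.1, giving B* = 1040·(1 - 0.174) = 859.
From dH/dt = 0: 0.0012·859 - 0.518 = 0.0448C*, so C* = 0.513/0.0448 = 11.4.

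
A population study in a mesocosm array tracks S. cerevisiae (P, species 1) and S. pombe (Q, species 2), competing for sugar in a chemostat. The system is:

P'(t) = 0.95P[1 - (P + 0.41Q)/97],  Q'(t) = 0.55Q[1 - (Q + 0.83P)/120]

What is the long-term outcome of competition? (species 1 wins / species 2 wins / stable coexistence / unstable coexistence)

Compare the nullcline intercepts: K1/α12 = 97/0.41 = 237 > K2 = 120; K2/α21 = 120/0.83 = 145 > K1 = 97.
Since both inequalities hold, each species can invade when rare, so the interior equilibrium is stable.

stable coexistence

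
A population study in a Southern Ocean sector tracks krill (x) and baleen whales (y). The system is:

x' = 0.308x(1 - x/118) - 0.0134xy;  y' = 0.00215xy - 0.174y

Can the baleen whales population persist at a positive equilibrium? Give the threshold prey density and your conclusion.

The predator equation gives dy/dt > 0 only when x > 0.174/0.00215 = 80.9.
Without the predator, x → K = 118. Since 118 > 80.9, the predator can invade and persist.

Threshold x = 80.9; K > 80.9, so yes, the predator persists.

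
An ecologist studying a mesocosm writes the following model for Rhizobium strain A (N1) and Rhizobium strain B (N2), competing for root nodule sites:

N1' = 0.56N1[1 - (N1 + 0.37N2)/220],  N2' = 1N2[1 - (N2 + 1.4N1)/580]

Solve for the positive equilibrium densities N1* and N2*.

N1* ≈ 11.2, N2* ≈ 564

Setting both brackets to zero gives the nullclines N1 + 0.37N2 = 220 and 1.4N1 + N2 = 580.
Substituting N2 = 580 - 1.4N1 into the first: N1(1 - 0.37·1.4) = 220 - 0.37·580.
So N1* = 5.4/0.482 = 11.2, and then N2* = 580 - 1.4·11.2 = 564.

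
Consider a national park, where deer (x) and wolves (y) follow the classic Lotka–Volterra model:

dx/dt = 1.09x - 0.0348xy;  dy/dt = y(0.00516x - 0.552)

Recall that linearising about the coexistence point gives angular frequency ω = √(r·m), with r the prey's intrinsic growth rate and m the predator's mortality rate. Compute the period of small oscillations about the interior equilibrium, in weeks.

T ≈ 8.1 weeks

Here r = 1.09 and m = 0.552, so r·m = 0.602.
ω = √0.602 = 0.776 per week, hence T = 2π/ω ≈ 8.1 weeks.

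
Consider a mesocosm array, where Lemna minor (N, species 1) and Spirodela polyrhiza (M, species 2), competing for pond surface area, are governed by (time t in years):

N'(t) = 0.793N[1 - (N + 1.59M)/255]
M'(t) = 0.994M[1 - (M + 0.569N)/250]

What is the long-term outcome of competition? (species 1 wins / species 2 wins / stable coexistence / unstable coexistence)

species 2 excludes species 1

Compare the nullcline intercepts: K1/α12 = 255/1.59 = 160 < K2 = 250; K2/α21 = 250/0.569 = 439 > K1 = 255.
Since the inequalities point opposite ways, species 2 can invade but species 1 cannot.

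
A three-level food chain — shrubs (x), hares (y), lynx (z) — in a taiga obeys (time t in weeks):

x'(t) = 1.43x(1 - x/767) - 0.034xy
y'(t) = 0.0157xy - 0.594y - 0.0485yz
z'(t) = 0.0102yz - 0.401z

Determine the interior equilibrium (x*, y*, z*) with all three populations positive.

From dz/dt = 0: 0.0102y* = 0.401, so y* = 39.3.
From dx/dt = 0: 1.43(1 - x*/767) = 0.034·39.3, giving x* = 767·(1 - 0.935) = 50.1.
From dy/dt = 0: 0.0157·50.1 - 0.594 = 0.0485z*, so z* = 0.192/0.0485 = 3.96.

x* ≈ 50.1, y* ≈ 39.3, z* ≈ 3.96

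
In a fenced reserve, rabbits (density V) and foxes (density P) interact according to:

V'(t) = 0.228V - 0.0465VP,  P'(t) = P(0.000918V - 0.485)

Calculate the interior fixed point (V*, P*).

V* ≈ 528, P* ≈ 4.9

Set dP/dt = 0 with P > 0: 0.000918V - 0.485 = 0, so V* = 0.485/0.000918 = 528.
Set dV/dt = 0 with V > 0: 0.228 - 0.0465P = 0, so P* = 0.228/0.0465 = 4.9.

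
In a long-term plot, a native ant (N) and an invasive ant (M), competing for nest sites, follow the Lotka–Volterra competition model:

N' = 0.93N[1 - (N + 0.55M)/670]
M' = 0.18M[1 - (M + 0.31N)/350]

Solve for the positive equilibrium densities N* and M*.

N* ≈ 576, M* ≈ 172

Setting both brackets to zero gives the nullclines N + 0.55M = 670 and 0.31N + M = 350.
Substituting M = 350 - 0.31N into the first: N(1 - 0.55·0.31) = 670 - 0.55·350.
So N* = 478/0.83 = 576, and then M* = 350 - 0.31·576 = 172.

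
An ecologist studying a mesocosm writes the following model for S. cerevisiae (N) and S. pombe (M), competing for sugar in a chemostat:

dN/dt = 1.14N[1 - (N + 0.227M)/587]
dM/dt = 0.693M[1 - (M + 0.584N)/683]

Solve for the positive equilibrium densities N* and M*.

Setting both brackets to zero gives the nullclines N + 0.227M = 587 and 0.584N + M = 683.
Substituting M = 683 - 0.584N into the first: N(1 - 0.227·0.584) = 587 - 0.227·683.
So N* = 432/0.867 = 498, and then M* = 683 - 0.584·498 = 392.

N* ≈ 498, M* ≈ 392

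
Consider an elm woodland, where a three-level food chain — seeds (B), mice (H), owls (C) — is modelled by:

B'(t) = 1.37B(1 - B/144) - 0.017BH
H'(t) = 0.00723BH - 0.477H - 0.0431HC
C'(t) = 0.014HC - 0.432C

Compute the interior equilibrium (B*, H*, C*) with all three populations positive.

B* ≈ 88.9, H* ≈ 30.9, C* ≈ 3.84

From dC/dt = 0: 0.014H* = 0.432, so H* = 30.9.
From dB/dt = 0: 1.37(1 - B*/144) = 0.017·30.9, giving B* = 144·(1 - 0.383) = 88.9.
From dH/dt = 0: 0.00723·88.9 - 0.477 = 0.0431C*, so C* = 0.165/0.0431 = 3.84.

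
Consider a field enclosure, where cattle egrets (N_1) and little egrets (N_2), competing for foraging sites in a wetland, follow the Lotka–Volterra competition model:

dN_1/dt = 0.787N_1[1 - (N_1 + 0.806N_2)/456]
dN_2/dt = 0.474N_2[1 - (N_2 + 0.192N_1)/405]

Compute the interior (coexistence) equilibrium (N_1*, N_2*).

Setting both brackets to zero gives the nullclines N_1 + 0.806N_2 = 456 and 0.192N_1 + N_2 = 405.
Substituting N_2 = 405 - 0.192N_1 into the first: N_1(1 - 0.806·0.192) = 456 - 0.806·405.
So N_1* = 130/0.845 = 153, and then N_2* = 405 - 0.192·153 = 376.

N_1* ≈ 153, N_2* ≈ 376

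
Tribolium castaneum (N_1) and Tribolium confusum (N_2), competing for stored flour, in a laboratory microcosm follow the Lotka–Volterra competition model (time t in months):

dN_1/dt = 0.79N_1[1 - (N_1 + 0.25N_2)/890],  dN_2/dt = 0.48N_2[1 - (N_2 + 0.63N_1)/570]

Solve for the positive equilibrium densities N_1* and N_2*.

N_1* ≈ 887, N_2* ≈ 11

Setting both brackets to zero gives the nullclines N_1 + 0.25N_2 = 890 and 0.63N_1 + N_2 = 570.
Substituting N_2 = 570 - 0.63N_1 into the first: N_1(1 - 0.25·0.63) = 890 - 0.25·570.
So N_1* = 748/0.843 = 887, and then N_2* = 570 - 0.63·887 = 11.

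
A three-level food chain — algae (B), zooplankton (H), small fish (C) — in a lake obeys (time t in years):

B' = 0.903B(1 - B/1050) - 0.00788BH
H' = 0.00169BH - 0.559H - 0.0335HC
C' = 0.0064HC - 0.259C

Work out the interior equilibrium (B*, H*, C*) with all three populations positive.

From dC/dt = 0: 0.0064H* = 0.259, so H* = 40.5.
From dB/dt = 0: 0.903(1 - B*/1050) = 0.00788·40.5, giving B* = 1050·(1 - 0.353) = 679.
From dH/dt = 0: 0.00169·679 - 0.559 = 0.0335C*, so C* = 0.589/0.0335 = 17.6.

B* ≈ 679, H* ≈ 40.5, C* ≈ 17.6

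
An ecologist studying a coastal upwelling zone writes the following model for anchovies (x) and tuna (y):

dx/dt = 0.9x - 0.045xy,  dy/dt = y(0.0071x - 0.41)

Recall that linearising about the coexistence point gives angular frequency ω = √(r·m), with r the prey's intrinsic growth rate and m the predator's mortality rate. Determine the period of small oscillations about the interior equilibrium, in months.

T ≈ 10.3 months

Here r = 0.9 and m = 0.41, so r·m = 0.369.
ω = √0.369 = 0.607 per month, hence T = 2π/ω ≈ 10.3 months.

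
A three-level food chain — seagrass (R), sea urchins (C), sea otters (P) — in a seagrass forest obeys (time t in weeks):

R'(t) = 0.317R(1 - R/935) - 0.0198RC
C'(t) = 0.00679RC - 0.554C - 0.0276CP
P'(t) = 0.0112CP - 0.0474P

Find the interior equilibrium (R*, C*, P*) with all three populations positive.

R* ≈ 688, C* ≈ 4.23, P* ≈ 149

From dP/dt = 0: 0.0112C* = 0.0474, so C* = 4.23.
From dR/dt = 0: 0.317(1 - R*/935) = 0.0198·4.23, giving R* = 935·(1 - 0.264) = 688.
From dC/dt = 0: 0.00679·688 - 0.554 = 0.0276P*, so P* = 4.12/0.0276 = 149.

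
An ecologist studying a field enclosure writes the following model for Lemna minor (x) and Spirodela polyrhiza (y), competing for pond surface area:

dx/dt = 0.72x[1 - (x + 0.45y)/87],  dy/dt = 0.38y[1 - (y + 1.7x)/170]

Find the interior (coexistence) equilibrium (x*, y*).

x* ≈ 44.7, y* ≈ 94

Setting both brackets to zero gives the nullclines x + 0.45y = 87 and 1.7x + y = 170.
Substituting y = 170 - 1.7x into the first: x(1 - 0.45·1.7) = 87 - 0.45·170.
So x* = 10.5/0.235 = 44.7, and then y* = 170 - 1.7·44.7 = 94.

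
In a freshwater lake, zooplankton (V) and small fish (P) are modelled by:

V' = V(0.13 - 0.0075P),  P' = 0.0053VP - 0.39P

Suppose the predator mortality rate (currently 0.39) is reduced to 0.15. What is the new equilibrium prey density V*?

At the interior fixed point, setting dP/dt = 0 with P > 0 fixes V* = (predator death rate)/(VP coefficient) — independent of the other coefficients.
With the change, V* = 0.15/0.0053 = 28.3; it falls from 73.6.

V* ≈ 28.3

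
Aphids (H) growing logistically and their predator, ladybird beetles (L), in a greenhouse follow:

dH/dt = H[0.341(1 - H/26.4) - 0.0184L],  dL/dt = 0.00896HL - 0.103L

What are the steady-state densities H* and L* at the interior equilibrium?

H* ≈ 11.5, L* ≈ 10.5

From dL/dt = 0 with L > 0: 0.00896H* = 0.103, so H* = 11.5.
Substitute into dH/dt = 0: 0.341(1 - 11.5/26.4) = 0.0184L*.
The bracket is 0.565, giving L* = 0.193/0.0184 = 10.5.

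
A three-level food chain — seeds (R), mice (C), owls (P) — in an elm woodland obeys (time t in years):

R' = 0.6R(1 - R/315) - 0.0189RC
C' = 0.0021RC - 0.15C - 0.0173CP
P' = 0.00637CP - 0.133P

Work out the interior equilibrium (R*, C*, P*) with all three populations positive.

From dP/dt = 0: 0.00637C* = 0.133, so C* = 20.9.
From dR/dt = 0: 0.6(1 - R*/315) = 0.0189·20.9, giving R* = 315·(1 - 0.658) = 108.
From dC/dt = 0: 0.0021·108 - 0.15 = 0.0173P*, so P* = 0.0764/0.0173 = 4.42.

R* ≈ 108, C* ≈ 20.9, P* ≈ 4.42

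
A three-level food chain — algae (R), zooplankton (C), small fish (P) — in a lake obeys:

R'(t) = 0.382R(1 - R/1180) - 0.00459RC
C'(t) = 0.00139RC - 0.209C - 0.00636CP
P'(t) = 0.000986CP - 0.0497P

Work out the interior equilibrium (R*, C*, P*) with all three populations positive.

From dP/dt = 0: 0.000986C* = 0.0497, so C* = 50.4.
From dR/dt = 0: 0.382(1 - R*/1180) = 0.00459·50.4, giving R* = 1180·(1 - 0.606) = 465.
From dC/dt = 0: 0.00139·465 - 0.209 = 0.00636P*, so P* = 0.438/0.00636 = 68.8.

R* ≈ 465, C* ≈ 50.4, P* ≈ 68.8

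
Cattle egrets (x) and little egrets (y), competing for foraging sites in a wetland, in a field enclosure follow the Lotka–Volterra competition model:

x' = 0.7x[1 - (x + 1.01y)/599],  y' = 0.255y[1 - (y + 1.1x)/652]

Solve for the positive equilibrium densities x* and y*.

Setting both brackets to zero gives the nullclines x + 1.01y = 599 and 1.1x + y = 652.
Substituting y = 652 - 1.1x into the first: x(1 - 1.01·1.1) = 599 - 1.01·652.
So x* = -59.5/-0.111 = 536, and then y* = 652 - 1.1·536 = 62.2.

x* ≈ 536, y* ≈ 62.2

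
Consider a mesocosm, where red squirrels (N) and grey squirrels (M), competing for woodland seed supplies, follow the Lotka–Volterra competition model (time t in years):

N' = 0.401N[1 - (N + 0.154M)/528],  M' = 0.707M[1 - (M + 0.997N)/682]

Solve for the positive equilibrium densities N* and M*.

N* ≈ 500, M* ≈ 184

Setting both brackets to zero gives the nullclines N + 0.154M = 528 and 0.997N + M = 682.
Substituting M = 682 - 0.997N into the first: N(1 - 0.154·0.997) = 528 - 0.154·682.
So N* = 423/0.846 = 500, and then M* = 682 - 0.997·500 = 184.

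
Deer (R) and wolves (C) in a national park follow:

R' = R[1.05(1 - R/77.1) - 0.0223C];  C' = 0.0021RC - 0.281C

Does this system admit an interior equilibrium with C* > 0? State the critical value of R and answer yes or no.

The predator equation gives dC/dt > 0 only when R > 0.281/0.0021 = 134.
Without the predator, R → K = 77.1. Since 77.1 < 134, the predator cannot invade.

Threshold R = 134; K < 134, so no, the predator goes extinct.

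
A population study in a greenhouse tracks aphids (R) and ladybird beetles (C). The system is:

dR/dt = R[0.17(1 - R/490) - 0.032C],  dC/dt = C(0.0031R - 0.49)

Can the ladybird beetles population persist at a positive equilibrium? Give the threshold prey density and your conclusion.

The predator equation gives dC/dt > 0 only when R > 0.49/0.0031 = 158.
Without the predator, R → K = 490. Since 490 > 158, the predator can invade and persist.

Threshold R = 158; K > 158, so yes, the predator persists.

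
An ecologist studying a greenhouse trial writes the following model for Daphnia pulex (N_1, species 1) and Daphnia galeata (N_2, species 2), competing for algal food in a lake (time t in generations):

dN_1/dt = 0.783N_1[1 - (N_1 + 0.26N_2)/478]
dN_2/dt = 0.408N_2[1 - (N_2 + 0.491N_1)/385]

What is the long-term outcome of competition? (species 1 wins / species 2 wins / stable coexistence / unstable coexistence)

Compare the nullcline intercepts: K1/α12 = 478/0.26 = 1840 > K2 = 385; K2/α21 = 385/0.491 = 784 > K1 = 478.
Since both inequalities hold, each species can invade when rare, so the interior equilibrium is stable.

stable coexistence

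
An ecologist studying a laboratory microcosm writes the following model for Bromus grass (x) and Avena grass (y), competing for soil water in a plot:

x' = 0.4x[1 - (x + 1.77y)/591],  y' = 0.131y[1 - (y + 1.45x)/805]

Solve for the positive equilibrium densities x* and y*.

x* ≈ 532, y* ≈ 33.2

Setting both brackets to zero gives the nullclines x + 1.77y = 591 and 1.45x + y = 805.
Substituting y = 805 - 1.45x into the first: x(1 - 1.77·1.45) = 591 - 1.77·805.
So x* = -834/-1.57 = 532, and then y* = 805 - 1.45·532 = 33.2.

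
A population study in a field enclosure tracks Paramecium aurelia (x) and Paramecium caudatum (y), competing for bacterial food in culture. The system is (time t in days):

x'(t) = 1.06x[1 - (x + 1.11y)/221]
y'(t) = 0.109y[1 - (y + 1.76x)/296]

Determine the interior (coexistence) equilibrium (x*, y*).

x* ≈ 113, y* ≈ 97.5

Setting both brackets to zero gives the nullclines x + 1.11y = 221 and 1.76x + y = 296.
Substituting y = 296 - 1.76x into the first: x(1 - 1.11·1.76) = 221 - 1.11·296.
So x* = -108/-0.954 = 113, and then y* = 296 - 1.76·113 = 97.5.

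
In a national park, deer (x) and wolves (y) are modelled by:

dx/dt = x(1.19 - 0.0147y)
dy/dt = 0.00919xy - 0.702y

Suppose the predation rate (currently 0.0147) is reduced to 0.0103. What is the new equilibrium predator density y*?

At the interior fixed point, setting dx/dt = 0 with x > 0 fixes y* = (prey growth rate)/(xy coefficient) — independent of the other coefficients.
With the change, y* = 1.19/0.0103 = 116; it rises from 81.

y* ≈ 116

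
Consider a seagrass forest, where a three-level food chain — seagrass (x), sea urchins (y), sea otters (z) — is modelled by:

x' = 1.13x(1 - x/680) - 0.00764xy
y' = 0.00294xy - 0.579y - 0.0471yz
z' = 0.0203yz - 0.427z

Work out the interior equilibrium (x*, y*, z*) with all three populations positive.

x* ≈ 583, y* ≈ 21, z* ≈ 24.1

From dz/dt = 0: 0.0203y* = 0.427, so y* = 21.
From dx/dt = 0: 1.13(1 - x*/680) = 0.00764·21, giving x* = 680·(1 - 0.142) = 583.
From dy/dt = 0: 0.00294·583 - 0.579 = 0.0471z*, so z* = 1.14/0.0471 = 24.1.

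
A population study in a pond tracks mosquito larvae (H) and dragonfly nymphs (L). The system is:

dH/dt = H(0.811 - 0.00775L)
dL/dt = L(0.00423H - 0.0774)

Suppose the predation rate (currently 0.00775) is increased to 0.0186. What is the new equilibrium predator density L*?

L* ≈ 43.6

At the interior fixed point, setting dH/dt = 0 with H > 0 fixes L* = (prey growth rate)/(HL coefficient) — independent of the other coefficients.
With the change, L* = 0.811/0.0186 = 43.6; it falls from 105.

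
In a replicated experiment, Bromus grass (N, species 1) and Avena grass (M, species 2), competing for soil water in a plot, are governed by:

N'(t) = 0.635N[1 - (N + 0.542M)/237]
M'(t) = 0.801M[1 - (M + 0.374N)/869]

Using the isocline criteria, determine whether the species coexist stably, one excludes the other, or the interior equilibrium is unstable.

Compare the nullcline intercepts: K1/α12 = 237/0.542 = 437 < K2 = 869; K2/α21 = 869/0.374 = 2320 > K1 = 237.
Since the inequalities point opposite ways, species 2 can invade but species 1 cannot.

species 2 excludes species 1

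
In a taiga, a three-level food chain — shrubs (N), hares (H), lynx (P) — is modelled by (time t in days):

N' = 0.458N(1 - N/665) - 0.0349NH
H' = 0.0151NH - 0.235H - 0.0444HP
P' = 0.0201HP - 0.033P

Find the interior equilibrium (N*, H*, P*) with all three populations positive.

N* ≈ 582, H* ≈ 1.64, P* ≈ 193

From dP/dt = 0: 0.0201H* = 0.033, so H* = 1.64.
From dN/dt = 0: 0.458(1 - N*/665) = 0.0349·1.64, giving N* = 665·(1 - 0.125) = 582.
From dH/dt = 0: 0.0151·582 - 0.235 = 0.0444P*, so P* = 8.55/0.0444 = 193.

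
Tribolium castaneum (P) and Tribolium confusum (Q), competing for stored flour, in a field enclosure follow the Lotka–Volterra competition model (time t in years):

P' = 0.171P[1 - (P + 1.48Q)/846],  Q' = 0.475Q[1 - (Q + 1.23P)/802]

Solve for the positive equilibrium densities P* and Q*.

P* ≈ 416, Q* ≈ 291

Setting both brackets to zero gives the nullclines P + 1.48Q = 846 and 1.23P + Q = 802.
Substituting Q = 802 - 1.23P into the first: P(1 - 1.48·1.23) = 846 - 1.48·802.
So P* = -341/-0.82 = 416, and then Q* = 802 - 1.23·416 = 291.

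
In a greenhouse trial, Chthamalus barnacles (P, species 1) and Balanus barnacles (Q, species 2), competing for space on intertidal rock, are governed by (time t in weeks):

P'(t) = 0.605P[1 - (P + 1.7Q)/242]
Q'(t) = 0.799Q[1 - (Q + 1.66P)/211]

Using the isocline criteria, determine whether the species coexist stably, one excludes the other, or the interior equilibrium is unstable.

unstable coexistence (outcome depends on initial conditions)

Compare the nullcline intercepts: K1/α12 = 242/1.7 = 142 < K2 = 211; K2/α21 = 211/1.66 = 127 < K1 = 242.
Since both are reversed, neither can invade when rare; the interior point is a saddle.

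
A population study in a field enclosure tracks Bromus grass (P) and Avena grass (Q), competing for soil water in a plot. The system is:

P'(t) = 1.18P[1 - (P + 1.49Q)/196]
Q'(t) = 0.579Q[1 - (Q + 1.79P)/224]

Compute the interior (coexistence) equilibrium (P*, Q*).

Setting both brackets to zero gives the nullclines P + 1.49Q = 196 and 1.79P + Q = 224.
Substituting Q = 224 - 1.79P into the first: P(1 - 1.49·1.79) = 196 - 1.49·224.
So P* = -138/-1.67 = 82.6, and then Q* = 224 - 1.79·82.6 = 76.1.

P* ≈ 82.6, Q* ≈ 76.1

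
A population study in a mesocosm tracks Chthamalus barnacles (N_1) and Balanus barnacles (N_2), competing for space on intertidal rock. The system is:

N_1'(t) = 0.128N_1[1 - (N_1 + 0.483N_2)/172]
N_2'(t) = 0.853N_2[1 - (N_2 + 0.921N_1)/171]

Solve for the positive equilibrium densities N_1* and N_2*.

Setting both brackets to zero gives the nullclines N_1 + 0.483N_2 = 172 and 0.921N_1 + N_2 = 171.
Substituting N_2 = 171 - 0.921N_1 into the first: N_1(1 - 0.483·0.921) = 172 - 0.483·171.
So N_1* = 89.4/0.555 = 161, and then N_2* = 171 - 0.921·161 = 22.7.

N_1* ≈ 161, N_2* ≈ 22.7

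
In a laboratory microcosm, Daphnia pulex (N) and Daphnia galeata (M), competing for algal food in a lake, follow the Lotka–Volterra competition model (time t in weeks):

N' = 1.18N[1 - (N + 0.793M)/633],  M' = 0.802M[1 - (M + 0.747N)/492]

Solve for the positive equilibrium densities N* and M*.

N* ≈ 596, M* ≈ 47

Setting both brackets to zero gives the nullclines N + 0.793M = 633 and 0.747N + M = 492.
Substituting M = 492 - 0.747N into the first: N(1 - 0.793·0.747) = 633 - 0.793·492.
So N* = 243/0.408 = 596, and then M* = 492 - 0.747·596 = 47.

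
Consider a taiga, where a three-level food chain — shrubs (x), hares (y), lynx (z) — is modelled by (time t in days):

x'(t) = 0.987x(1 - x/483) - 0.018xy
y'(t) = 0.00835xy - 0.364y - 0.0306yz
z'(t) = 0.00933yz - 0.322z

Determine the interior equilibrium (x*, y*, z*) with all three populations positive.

From dz/dt = 0: 0.00933y* = 0.322, so y* = 34.5.
From dx/dt = 0: 0.987(1 - x*/483) = 0.018·34.5, giving x* = 483·(1 - 0.629) = 179.
From dy/dt = 0: 0.00835·179 - 0.364 = 0.0306z*, so z* = 1.13/0.0306 = 36.9.

x* ≈ 179, y* ≈ 34.5, z* ≈ 36.9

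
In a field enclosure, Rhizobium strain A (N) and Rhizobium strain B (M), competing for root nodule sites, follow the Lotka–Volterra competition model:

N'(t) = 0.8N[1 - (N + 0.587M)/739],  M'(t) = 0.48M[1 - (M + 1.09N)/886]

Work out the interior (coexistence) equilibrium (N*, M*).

Setting both brackets to zero gives the nullclines N + 0.587M = 739 and 1.09N + M = 886.
Substituting M = 886 - 1.09N into the first: N(1 - 0.587·1.09) = 739 - 0.587·886.
So N* = 219/0.36 = 608, and then M* = 886 - 1.09·608 = 223.

N* ≈ 608, M* ≈ 223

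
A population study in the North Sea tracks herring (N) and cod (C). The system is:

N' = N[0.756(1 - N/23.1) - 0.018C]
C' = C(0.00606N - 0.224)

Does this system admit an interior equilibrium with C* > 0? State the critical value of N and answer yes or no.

Threshold N = 37; K < 37, so no, the predator goes extinct.

The predator equation gives dC/dt > 0 only when N > 0.224/0.00606 = 37.
Without the predator, N → K = 23.1. Since 23.1 < 37, the predator cannot invade.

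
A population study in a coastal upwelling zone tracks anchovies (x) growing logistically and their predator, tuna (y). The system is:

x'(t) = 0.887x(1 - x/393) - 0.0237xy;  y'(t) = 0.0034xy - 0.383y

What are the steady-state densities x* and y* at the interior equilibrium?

x* ≈ 113, y* ≈ 26.7

From dy/dt = 0 with y > 0: 0.0034x* = 0.383, so x* = 113.
Substitute into dx/dt = 0: 0.887(1 - 113/393) = 0.0237y*.
The bracket is 0.713, giving y* = 0.633/0.0237 = 26.7.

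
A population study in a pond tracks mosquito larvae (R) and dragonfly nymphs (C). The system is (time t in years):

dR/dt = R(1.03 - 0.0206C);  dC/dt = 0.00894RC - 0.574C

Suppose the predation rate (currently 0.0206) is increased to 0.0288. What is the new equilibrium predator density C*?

At the interior fixed point, setting dR/dt = 0 with R > 0 fixes C* = (prey growth rate)/(RC coefficient) — independent of the other coefficients.
With the change, C* = 1.03/0.0288 = 35.8; it falls from 50.

C* ≈ 35.8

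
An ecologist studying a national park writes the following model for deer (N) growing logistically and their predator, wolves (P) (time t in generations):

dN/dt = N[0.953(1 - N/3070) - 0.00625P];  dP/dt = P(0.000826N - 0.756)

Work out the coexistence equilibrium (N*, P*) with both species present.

From dP/dt = 0 with P > 0: 0.000826N* = 0.756, so N* = 915.
Substitute into dN/dt = 0: 0.953(1 - 915/3070) = 0.00625P*.
The bracket is 0.702, giving P* = 0.669/0.00625 = 107.

N* ≈ 915, P* ≈ 107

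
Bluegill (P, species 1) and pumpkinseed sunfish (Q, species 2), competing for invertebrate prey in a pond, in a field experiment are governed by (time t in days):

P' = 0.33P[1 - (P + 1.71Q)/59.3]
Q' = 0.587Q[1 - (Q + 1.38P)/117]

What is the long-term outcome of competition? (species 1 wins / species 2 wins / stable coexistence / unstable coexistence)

Compare the nullcline intercepts: K1/α12 = 59.3/1.71 = 34.7 < K2 = 117; K2/α21 = 117/1.38 = 84.8 > K1 = 59.3.
Since the inequalities point opposite ways, species 2 can invade but species 1 cannot.

species 2 excludes species 1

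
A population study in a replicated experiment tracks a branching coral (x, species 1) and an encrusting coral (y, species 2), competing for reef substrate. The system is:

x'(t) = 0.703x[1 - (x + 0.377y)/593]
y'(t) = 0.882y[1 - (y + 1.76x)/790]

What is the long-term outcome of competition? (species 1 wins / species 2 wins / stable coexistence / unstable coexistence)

Compare the nullcline intercepts: K1/α12 = 593/0.377 = 1570 > K2 = 790; K2/α21 = 790/1.76 = 449 < K1 = 593.
Since the inequalities point opposite ways, species 1 can invade but species 2 cannot.

species 1 excludes species 2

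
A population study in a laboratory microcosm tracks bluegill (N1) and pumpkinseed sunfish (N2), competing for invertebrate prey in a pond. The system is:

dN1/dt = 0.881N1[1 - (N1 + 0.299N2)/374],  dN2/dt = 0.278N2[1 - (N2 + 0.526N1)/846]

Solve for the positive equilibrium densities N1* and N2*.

N1* ≈ 144, N2* ≈ 770

Setting both brackets to zero gives the nullclines N1 + 0.299N2 = 374 and 0.526N1 + N2 = 846.
Substituting N2 = 846 - 0.526N1 into the first: N1(1 - 0.299·0.526) = 374 - 0.299·846.
So N1* = 121/0.843 = 144, and then N2* = 846 - 0.526·144 = 770.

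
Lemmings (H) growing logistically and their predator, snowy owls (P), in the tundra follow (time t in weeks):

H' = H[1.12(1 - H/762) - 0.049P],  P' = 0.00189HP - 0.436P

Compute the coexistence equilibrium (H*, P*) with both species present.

H* ≈ 231, P* ≈ 15.9

From dP/dt = 0 with P > 0: 0.00189H* = 0.436, so H* = 231.
Substitute into dH/dt = 0: 1.12(1 - 231/762) = 0.049P*.
The bracket is 0.697, giving P* = 0.781/0.049 = 15.9.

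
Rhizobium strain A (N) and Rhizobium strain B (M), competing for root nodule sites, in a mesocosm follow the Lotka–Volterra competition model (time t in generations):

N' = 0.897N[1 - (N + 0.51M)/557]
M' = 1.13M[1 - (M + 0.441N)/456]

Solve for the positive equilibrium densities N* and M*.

Setting both brackets to zero gives the nullclines N + 0.51M = 557 and 0.441N + M = 456.
Substituting M = 456 - 0.441N into the first: N(1 - 0.51·0.441) = 557 - 0.51·456.
So N* = 324/0.775 = 419, and then M* = 456 - 0.441·419 = 271.

N* ≈ 419, M* ≈ 271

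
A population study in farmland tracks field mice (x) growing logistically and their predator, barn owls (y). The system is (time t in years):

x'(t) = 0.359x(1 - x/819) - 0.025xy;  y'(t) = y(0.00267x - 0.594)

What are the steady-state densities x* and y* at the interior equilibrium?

x* ≈ 222, y* ≈ 10.5

From dy/dt = 0 with y > 0: 0.00267x* = 0.594, so x* = 222.
Substitute into dx/dt = 0: 0.359(1 - 222/819) = 0.025y*.
The bracket is 0.728, giving y* = 0.261/0.025 = 10.5.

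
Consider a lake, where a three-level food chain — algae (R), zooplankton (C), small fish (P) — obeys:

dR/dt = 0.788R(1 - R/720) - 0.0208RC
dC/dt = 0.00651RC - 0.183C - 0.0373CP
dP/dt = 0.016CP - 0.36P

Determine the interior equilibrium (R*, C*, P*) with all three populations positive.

From dP/dt = 0: 0.016C* = 0.36, so C* = 22.5.
From dR/dt = 0: 0.788(1 - R*/720) = 0.0208·22.5, giving R* = 720·(1 - 0.594) = 292.
From dC/dt = 0: 0.00651·292 - 0.183 = 0.0373P*, so P* = 1.72/0.0373 = 46.1.

R* ≈ 292, C* ≈ 22.5, P* ≈ 46.1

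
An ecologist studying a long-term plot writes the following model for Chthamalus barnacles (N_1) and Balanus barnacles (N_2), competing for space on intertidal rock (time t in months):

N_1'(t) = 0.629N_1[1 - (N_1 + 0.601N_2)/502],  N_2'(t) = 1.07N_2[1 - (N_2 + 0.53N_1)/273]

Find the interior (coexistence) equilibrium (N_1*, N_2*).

Setting both brackets to zero gives the nullclines N_1 + 0.601N_2 = 502 and 0.53N_1 + N_2 = 273.
Substituting N_2 = 273 - 0.53N_1 into the first: N_1(1 - 0.601·0.53) = 502 - 0.601·273.
So N_1* = 338/0.681 = 496, and then N_2* = 273 - 0.53·496 = 10.2.

N_1* ≈ 496, N_2* ≈ 10.2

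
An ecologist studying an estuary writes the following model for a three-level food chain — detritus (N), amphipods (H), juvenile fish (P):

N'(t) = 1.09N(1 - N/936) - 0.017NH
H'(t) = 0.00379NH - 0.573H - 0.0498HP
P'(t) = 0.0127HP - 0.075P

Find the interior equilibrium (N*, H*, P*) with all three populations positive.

N* ≈ 850, H* ≈ 5.91, P* ≈ 53.2

From dP/dt = 0: 0.0127H* = 0.075, so H* = 5.91.
From dN/dt = 0: 1.09(1 - N*/936) = 0.017·5.91, giving N* = 936·(1 - 0.0921) = 850.
From dH/dt = 0: 0.00379·850 - 0.573 = 0.0498P*, so P* = 2.65/0.0498 = 53.2.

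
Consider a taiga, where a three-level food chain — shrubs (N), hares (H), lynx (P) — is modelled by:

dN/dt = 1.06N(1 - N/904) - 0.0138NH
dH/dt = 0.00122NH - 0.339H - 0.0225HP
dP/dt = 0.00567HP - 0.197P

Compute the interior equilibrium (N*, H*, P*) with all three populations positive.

N* ≈ 495, H* ≈ 34.7, P* ≈ 11.8

From dP/dt = 0: 0.00567H* = 0.197, so H* = 34.7.
From dN/dt = 0: 1.06(1 - N*/904) = 0.0138·34.7, giving N* = 904·(1 - 0.452) = 495.
From dH/dt = 0: 0.00122·495 - 0.339 = 0.0225P*, so P* = 0.265/0.0225 = 11.8.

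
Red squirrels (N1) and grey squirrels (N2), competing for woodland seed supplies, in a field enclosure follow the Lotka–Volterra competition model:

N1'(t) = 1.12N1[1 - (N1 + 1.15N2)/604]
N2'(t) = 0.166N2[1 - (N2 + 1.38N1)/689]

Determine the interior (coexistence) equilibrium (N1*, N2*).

Setting both brackets to zero gives the nullclines N1 + 1.15N2 = 604 and 1.38N1 + N2 = 689.
Substituting N2 = 689 - 1.38N1 into the first: N1(1 - 1.15·1.38) = 604 - 1.15·689.
So N1* = -188/-0.587 = 321, and then N2* = 689 - 1.38·321 = 246.

N1* ≈ 321, N2* ≈ 246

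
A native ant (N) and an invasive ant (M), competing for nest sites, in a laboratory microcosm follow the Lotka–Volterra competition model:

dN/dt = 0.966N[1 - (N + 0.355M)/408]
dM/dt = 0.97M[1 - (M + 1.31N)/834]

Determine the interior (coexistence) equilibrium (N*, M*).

N* ≈ 209, M* ≈ 560

Setting both brackets to zero gives the nullclines N + 0.355M = 408 and 1.31N + M = 834.
Substituting M = 834 - 1.31N into the first: N(1 - 0.355·1.31) = 408 - 0.355·834.
So N* = 112/0.535 = 209, and then M* = 834 - 1.31·209 = 560.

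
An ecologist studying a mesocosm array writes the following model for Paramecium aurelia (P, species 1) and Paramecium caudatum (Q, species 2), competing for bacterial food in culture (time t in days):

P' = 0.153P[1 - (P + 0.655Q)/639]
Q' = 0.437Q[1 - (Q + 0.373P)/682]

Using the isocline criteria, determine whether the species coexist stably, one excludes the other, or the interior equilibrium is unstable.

Compare the nullcline intercepts: K1/α12 = 639/0.655 = 976 > K2 = 682; K2/α21 = 682/0.373 = 1830 > K1 = 639.
Since both inequalities hold, each species can invade when rare, so the interior equilibrium is stable.

stable coexistence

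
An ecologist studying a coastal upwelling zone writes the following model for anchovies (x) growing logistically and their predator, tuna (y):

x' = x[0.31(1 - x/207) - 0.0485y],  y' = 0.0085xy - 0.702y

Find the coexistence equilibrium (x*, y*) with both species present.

x* ≈ 82.6, y* ≈ 3.84

From dy/dt = 0 with y > 0: 0.0085x* = 0.702, so x* = 82.6.
Substitute into dx/dt = 0: 0.31(1 - 82.6/207) = 0.0485y*.
The bracket is 0.601, giving y* = 0.186/0.0485 = 3.84.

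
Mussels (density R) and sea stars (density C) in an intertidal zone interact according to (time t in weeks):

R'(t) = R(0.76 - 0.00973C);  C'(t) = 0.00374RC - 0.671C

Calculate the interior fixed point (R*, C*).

R* ≈ 179, C* ≈ 78.1

Set dC/dt = 0 with C > 0: 0.00374R - 0.671 = 0, so R* = 0.671/0.00374 = 179.
Set dR/dt = 0 with R > 0: 0.76 - 0.00973C = 0, so C* = 0.76/0.00973 = 78.1.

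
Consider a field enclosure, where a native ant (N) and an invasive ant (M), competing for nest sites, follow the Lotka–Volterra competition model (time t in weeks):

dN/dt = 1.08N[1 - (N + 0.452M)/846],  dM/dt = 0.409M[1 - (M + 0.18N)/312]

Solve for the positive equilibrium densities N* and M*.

Setting both brackets to zero gives the nullclines N + 0.452M = 846 and 0.18N + M = 312.
Substituting M = 312 - 0.18N into the first: N(1 - 0.452·0.18) = 846 - 0.452·312.
So N* = 705/0.919 = 767, and then M* = 312 - 0.18·767 = 174.

N* ≈ 767, M* ≈ 174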